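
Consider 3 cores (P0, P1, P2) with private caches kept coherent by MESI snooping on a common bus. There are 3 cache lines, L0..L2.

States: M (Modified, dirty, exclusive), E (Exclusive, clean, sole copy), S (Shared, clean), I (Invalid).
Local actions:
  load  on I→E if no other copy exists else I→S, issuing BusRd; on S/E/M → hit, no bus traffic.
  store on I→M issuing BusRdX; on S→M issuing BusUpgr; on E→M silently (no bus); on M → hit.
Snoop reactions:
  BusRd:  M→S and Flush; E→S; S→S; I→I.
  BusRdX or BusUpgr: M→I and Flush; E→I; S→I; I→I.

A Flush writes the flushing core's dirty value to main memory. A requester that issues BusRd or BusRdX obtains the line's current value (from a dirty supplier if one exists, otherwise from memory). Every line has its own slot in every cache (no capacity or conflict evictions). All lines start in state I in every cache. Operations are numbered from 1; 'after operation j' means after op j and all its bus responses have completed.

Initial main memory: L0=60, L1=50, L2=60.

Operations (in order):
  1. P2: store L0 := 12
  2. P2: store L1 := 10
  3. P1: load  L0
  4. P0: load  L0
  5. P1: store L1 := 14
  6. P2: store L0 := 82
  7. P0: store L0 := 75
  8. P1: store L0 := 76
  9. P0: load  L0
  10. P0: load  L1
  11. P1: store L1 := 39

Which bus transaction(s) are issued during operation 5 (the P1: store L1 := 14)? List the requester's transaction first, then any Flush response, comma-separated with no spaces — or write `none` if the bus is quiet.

bus = BusRdX,Flush

[1] P2: store L0 := 12 | P0:I, P1:I, P2:M(12) | bus: BusRdX
[2] P2: store L1 := 10 | P0:I, P1:I, P2:M(10) | bus: BusRdX
[3] P1: load  L0 | P0:I, P1:S(12), P2:S(12) | bus: BusRd,Flush
[4] P0: load  L0 | P0:S(12), P1:S(12), P2:S(12) | bus: BusRd
[5] P1: store L1 := 14 | P0:I, P1:M(14), P2:I | bus: BusRdX,Flush
[6] P2: store L0 := 82 | P0:I, P1:I, P2:M(82) | bus: BusUpgr
[7] P0: store L0 := 75 | P0:M(75), P1:I, P2:I | bus: BusRdX,Flush
[8] P1: store L0 := 76 | P0:I, P1:M(76), P2:I | bus: BusRdX,Flush
[9] P0: load  L0 | P0:S(76), P1:S(76), P2:I | bus: BusRd,Flush
[10] P0: load  L1 | P0:S(14), P1:S(14), P2:I | bus: BusRd,Flush
[11] P1: store L1 := 39 | P0:I, P1:M(39), P2:I | bus: BusUpgr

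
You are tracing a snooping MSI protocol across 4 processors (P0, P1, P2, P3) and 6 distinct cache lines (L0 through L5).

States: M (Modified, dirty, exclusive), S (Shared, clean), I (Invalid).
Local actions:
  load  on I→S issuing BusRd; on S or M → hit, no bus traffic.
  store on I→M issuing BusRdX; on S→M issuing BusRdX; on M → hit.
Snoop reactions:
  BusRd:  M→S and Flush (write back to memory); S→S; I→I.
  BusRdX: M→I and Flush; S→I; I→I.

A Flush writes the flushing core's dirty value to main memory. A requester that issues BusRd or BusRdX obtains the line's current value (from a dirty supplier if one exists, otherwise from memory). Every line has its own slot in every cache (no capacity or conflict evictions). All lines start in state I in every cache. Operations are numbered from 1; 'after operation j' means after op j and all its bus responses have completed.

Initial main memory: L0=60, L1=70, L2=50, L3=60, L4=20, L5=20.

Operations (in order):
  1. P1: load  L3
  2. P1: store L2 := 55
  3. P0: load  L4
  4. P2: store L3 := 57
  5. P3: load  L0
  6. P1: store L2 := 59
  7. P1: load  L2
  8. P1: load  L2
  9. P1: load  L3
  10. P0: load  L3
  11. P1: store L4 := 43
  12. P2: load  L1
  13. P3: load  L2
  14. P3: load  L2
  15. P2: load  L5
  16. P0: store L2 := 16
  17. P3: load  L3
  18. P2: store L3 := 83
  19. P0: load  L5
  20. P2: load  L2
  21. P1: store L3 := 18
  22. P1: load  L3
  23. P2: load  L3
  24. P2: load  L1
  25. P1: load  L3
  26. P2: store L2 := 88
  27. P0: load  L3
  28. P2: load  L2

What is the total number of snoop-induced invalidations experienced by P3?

  op1 P1: load  L3 → I/S/I/I on L3; bus BusRd; mem=60
  op2 P1: store L2 := 55 → I/M/I/I on L2; bus BusRdX; mem=50
  op3 P0: load  L4 → S/I/I/I on L4; bus BusRd; mem=20
  op4 P2: store L3 := 57 → I/I/M/I on L3; bus BusRdX; mem=60
  op5 P3: load  L0 → I/I/I/S on L0; bus BusRd; mem=60
  op6 P1: store L2 := 59 → I/M/I/I on L2; bus (none); mem=50
  op7 P1: load  L2 → I/M/I/I on L2; bus (none); mem=50
  op8 P1: load  L2 → I/M/I/I on L2; bus (none); mem=50
  op9 P1: load  L3 → I/S/S/I on L3; bus BusRd Flush; mem=57
  op10 P0: load  L3 → S/S/S/I on L3; bus BusRd; mem=57
  op11 P1: store L4 := 43 → I/M/I/I on L4; bus BusRdX; mem=20
  op12 P2: load  L1 → I/I/S/I on L1; bus BusRd; mem=70
  op13 P3: load  L2 → I/S/I/S on L2; bus BusRd Flush; mem=59
  op14 P3: load  L2 → I/S/I/S on L2; bus (none); mem=59
  op15 P2: load  L5 → I/I/S/I on L5; bus BusRd; mem=20
  op16 P0: store L2 := 16 → M/I/I/I on L2; bus BusRdX; mem=59
  op17 P3: load  L3 → S/S/S/S on L3; bus BusRd; mem=57
  op18 P2: store L3 := 83 → I/I/M/I on L3; bus BusRdX; mem=57
  op19 P0: load  L5 → S/I/S/I on L5; bus BusRd; mem=20
  op20 P2: load  L2 → S/I/S/I on L2; bus BusRd Flush; mem=16
  op21 P1: store L3 := 18 → I/M/I/I on L3; bus BusRdX Flush; mem=83
  op22 P1: load  L3 → I/M/I/I on L3; bus (none); mem=83
  op23 P2: load  L3 → I/S/S/I on L3; bus BusRd Flush; mem=18
  op24 P2: load  L1 → I/I/S/I on L1; bus (none); mem=70
  op25 P1: load  L3 → I/S/S/I on L3; bus (none); mem=18
  op26 P2: store L2 := 88 → I/I/M/I on L2; bus BusRdX; mem=16
  op27 P0: load  L3 → S/S/S/I on L3; bus BusRd; mem=18
  op28 P2: load  L2 → I/I/M/I on L2; bus (none); mem=16

invalidations = 2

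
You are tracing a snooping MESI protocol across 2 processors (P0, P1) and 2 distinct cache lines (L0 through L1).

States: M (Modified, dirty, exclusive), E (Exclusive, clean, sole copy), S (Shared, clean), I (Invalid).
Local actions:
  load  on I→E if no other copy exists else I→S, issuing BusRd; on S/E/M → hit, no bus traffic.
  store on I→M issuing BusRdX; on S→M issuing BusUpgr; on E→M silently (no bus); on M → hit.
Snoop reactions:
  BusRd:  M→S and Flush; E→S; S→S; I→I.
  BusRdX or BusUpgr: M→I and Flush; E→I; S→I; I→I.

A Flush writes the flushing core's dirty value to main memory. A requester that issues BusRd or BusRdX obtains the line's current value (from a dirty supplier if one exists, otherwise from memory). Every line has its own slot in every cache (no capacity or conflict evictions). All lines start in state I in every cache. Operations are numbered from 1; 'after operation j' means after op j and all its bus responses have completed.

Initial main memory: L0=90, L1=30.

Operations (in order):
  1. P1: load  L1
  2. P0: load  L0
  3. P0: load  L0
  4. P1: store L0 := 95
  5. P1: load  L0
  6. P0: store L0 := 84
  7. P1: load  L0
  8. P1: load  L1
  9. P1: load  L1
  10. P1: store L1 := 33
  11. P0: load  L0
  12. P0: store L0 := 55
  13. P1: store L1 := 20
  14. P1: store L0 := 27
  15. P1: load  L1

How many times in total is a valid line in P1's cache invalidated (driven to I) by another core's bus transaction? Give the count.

  op1 P1: load  L1 → I/E on L1; bus BusRd; mem=30
  op2 P0: load  L0 → E/I on L0; bus BusRd; mem=90
  op3 P0: load  L0 → E/I on L0; bus (none); mem=90
  op4 P1: store L0 := 95 → I/M on L0; bus BusRdX; mem=90
  op5 P1: load  L0 → I/M on L0; bus (none); mem=90
  op6 P0: store L0 := 84 → M/I on L0; bus BusRdX Flush; mem=95
  op7 P1: load  L0 → S/S on L0; bus BusRd Flush; mem=84
  op8 P1: load  L1 → I/E on L1; bus (none); mem=30
  op9 P1: load  L1 → I/E on L1; bus (none); mem=30
  op10 P1: store L1 := 33 → I/M on L1; bus (none); mem=30
  op11 P0: load  L0 → S/S on L0; bus (none); mem=84
  op12 P0: store L0 := 55 → M/I on L0; bus BusUpgr; mem=84
  op13 P1: store L1 := 20 → I/M on L1; bus (none); mem=30
  op14 P1: store L0 := 27 → I/M on L0; bus BusRdX Flush; mem=55
  op15 P1: load  L1 → I/M on L1; bus (none); mem=30

invalidations = 2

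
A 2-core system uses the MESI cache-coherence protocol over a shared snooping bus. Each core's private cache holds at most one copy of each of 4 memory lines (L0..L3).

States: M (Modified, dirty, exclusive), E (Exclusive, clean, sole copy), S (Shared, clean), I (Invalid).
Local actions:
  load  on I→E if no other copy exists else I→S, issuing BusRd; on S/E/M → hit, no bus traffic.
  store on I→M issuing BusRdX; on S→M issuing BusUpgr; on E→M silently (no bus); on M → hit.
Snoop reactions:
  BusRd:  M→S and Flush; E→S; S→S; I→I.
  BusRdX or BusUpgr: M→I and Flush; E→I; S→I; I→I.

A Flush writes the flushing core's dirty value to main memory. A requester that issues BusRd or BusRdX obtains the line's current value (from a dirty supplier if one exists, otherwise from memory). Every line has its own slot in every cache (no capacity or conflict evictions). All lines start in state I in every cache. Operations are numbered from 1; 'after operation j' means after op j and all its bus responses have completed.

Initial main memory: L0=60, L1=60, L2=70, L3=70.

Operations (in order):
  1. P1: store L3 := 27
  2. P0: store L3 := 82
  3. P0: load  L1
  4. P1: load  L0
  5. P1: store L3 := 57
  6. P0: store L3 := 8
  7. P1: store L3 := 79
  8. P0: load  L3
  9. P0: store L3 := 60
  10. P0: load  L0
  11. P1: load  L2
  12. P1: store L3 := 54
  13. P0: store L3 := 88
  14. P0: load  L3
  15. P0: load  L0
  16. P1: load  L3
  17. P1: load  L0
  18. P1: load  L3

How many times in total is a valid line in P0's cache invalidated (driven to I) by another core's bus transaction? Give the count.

invalidations = 3

step 1: P1: store L3 := 27  ⟶  IM  (L3)  txn=BusRdX  M[L3]=70
step 2: P0: store L3 := 82  ⟶  MI  (L3)  txn=BusRdX+Flush  M[L3]=27
step 3: P0: load  L1  ⟶  EI  (L1)  txn=BusRd  M[L1]=60
step 4: P1: load  L0  ⟶  IE  (L0)  txn=BusRd  M[L0]=60
step 5: P1: store L3 := 57  ⟶  IM  (L3)  txn=BusRdX+Flush  M[L3]=82
step 6: P0: store L3 := 8  ⟶  MI  (L3)  txn=BusRdX+Flush  M[L3]=57
step 7: P1: store L3 := 79  ⟶  IM  (L3)  txn=BusRdX+Flush  M[L3]=8
step 8: P0: load  L3  ⟶  SS  (L3)  txn=BusRd+Flush  M[L3]=79
step 9: P0: store L3 := 60  ⟶  MI  (L3)  txn=BusUpgr  M[L3]=79
step 10: P0: load  L0  ⟶  SS  (L0)  txn=BusRd  M[L0]=60
step 11: P1: load  L2  ⟶  IE  (L2)  txn=BusRd  M[L2]=70
step 12: P1: store L3 := 54  ⟶  IM  (L3)  txn=BusRdX+Flush  M[L3]=60
step 13: P0: store L3 := 88  ⟶  MI  (L3)  txn=BusRdX+Flush  M[L3]=54
step 14: P0: load  L3  ⟶  MI  (L3)  txn=∅  M[L3]=54
step 15: P0: load  L0  ⟶  SS  (L0)  txn=∅  M[L0]=60
step 16: P1: load  L3  ⟶  SS  (L3)  txn=BusRd+Flush  M[L3]=88
step 17: P1: load  L0  ⟶  SS  (L0)  txn=∅  M[L0]=60
step 18: P1: load  L3  ⟶  SS  (L3)  txn=∅  M[L3]=88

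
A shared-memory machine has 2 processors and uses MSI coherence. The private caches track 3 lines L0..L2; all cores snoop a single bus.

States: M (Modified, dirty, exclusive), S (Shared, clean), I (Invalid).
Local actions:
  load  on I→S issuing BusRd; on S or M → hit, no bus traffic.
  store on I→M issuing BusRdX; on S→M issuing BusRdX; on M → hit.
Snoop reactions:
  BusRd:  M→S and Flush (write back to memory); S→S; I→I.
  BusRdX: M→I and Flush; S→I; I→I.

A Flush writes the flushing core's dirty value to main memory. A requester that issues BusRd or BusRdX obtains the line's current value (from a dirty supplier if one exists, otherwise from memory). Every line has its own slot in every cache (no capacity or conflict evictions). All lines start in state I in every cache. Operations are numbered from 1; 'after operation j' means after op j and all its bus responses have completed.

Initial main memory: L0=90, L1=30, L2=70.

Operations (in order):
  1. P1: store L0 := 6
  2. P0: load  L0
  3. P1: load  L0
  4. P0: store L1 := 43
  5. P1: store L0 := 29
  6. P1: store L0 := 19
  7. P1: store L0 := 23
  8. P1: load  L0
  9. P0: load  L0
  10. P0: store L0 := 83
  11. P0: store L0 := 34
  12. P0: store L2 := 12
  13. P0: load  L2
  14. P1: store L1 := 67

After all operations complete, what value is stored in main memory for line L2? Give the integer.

step 1: P1: store L0 := 6  ⟶  IM  (L0)  txn=BusRdX  M[L0]=90
step 2: P0: load  L0  ⟶  SS  (L0)  txn=BusRd+Flush  M[L0]=6
step 3: P1: load  L0  ⟶  SS  (L0)  txn=∅  M[L0]=6
step 4: P0: store L1 := 43  ⟶  MI  (L1)  txn=BusRdX  M[L1]=30
step 5: P1: store L0 := 29  ⟶  IM  (L0)  txn=BusRdX  M[L0]=6
step 6: P1: store L0 := 19  ⟶  IM  (L0)  txn=∅  M[L0]=6
step 7: P1: store L0 := 23  ⟶  IM  (L0)  txn=∅  M[L0]=6
step 8: P1: load  L0  ⟶  IM  (L0)  txn=∅  M[L0]=6
step 9: P0: load  L0  ⟶  SS  (L0)  txn=BusRd+Flush  M[L0]=23
step 10: P0: store L0 := 83  ⟶  MI  (L0)  txn=BusRdX  M[L0]=23
step 11: P0: store L0 := 34  ⟶  MI  (L0)  txn=∅  M[L0]=23
step 12: P0: store L2 := 12  ⟶  MI  (L2)  txn=BusRdX  M[L2]=70
step 13: P0: load  L2  ⟶  MI  (L2)  txn=∅  M[L2]=70
step 14: P1: store L1 := 67  ⟶  IM  (L1)  txn=BusRdX+Flush  M[L1]=43

memory[L2] = 70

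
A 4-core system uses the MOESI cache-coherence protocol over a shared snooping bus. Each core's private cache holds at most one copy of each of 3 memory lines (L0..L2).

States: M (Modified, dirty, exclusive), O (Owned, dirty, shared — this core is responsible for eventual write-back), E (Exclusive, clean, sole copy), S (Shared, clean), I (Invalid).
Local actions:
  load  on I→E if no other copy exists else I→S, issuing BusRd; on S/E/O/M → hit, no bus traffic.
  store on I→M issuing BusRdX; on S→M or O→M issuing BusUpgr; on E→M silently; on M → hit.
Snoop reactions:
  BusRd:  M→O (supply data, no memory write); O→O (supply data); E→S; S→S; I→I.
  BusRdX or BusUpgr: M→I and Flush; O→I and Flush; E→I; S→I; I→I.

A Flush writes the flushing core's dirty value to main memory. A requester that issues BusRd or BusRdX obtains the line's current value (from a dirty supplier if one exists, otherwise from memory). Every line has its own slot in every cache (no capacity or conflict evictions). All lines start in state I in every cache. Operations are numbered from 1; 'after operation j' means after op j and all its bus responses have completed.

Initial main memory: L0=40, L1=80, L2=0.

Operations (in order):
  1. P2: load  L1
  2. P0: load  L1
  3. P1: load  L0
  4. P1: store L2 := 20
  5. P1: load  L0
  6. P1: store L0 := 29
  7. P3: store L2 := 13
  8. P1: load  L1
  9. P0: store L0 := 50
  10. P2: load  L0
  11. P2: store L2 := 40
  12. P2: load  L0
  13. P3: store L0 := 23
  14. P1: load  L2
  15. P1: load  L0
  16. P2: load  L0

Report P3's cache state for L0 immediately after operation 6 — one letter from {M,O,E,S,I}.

step 1: P2: load  L1  ⟶  IIEI  (L1)  txn=BusRd  M[L1]=80
step 2: P0: load  L1  ⟶  SISI  (L1)  txn=BusRd  M[L1]=80
step 3: P1: load  L0  ⟶  IEII  (L0)  txn=BusRd  M[L0]=40
step 4: P1: store L2 := 20  ⟶  IMII  (L2)  txn=BusRdX  M[L2]=0
step 5: P1: load  L0  ⟶  IEII  (L0)  txn=∅  M[L0]=40
step 6: P1: store L0 := 29  ⟶  IMII  (L0)  txn=∅  M[L0]=40
step 7: P3: store L2 := 13  ⟶  IIIM  (L2)  txn=BusRdX+Flush  M[L2]=20
step 8: P1: load  L1  ⟶  SSSI  (L1)  txn=BusRd  M[L1]=80
step 9: P0: store L0 := 50  ⟶  MIII  (L0)  txn=BusRdX+Flush  M[L0]=29
step 10: P2: load  L0  ⟶  OISI  (L0)  txn=BusRd  M[L0]=29
step 11: P2: store L2 := 40  ⟶  IIMI  (L2)  txn=BusRdX+Flush  M[L2]=13
step 12: P2: load  L0  ⟶  OISI  (L0)  txn=∅  M[L0]=29
step 13: P3: store L0 := 23  ⟶  IIIM  (L0)  txn=BusRdX+Flush  M[L0]=50
step 14: P1: load  L2  ⟶  ISOI  (L2)  txn=BusRd  M[L2]=13
step 15: P1: load  L0  ⟶  ISIO  (L0)  txn=BusRd  M[L0]=50
step 16: P2: load  L0  ⟶  ISSO  (L0)  txn=BusRd  M[L0]=50

state = I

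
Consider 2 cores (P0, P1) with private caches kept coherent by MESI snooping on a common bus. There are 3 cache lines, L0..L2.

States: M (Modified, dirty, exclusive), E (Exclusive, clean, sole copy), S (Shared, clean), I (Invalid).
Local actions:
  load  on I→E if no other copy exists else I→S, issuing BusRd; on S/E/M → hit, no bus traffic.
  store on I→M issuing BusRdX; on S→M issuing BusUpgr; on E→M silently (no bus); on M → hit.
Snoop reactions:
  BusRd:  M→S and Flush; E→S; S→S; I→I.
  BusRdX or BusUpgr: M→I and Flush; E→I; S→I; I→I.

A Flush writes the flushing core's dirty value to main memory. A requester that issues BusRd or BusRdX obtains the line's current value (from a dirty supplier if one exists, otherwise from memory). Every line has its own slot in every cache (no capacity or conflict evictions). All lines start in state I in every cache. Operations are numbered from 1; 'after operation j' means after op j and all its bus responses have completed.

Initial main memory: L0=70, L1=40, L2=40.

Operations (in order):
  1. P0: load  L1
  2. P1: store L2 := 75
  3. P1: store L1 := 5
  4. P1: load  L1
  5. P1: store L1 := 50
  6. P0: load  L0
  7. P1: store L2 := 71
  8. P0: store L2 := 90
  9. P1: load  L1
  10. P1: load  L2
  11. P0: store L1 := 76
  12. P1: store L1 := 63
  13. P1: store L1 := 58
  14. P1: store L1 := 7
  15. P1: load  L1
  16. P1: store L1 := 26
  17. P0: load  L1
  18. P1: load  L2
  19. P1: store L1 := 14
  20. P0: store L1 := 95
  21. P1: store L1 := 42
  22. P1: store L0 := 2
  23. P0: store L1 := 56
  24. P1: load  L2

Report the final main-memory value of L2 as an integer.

  op1 P0: load  L1 → E/I on L1; bus BusRd; mem=40
  op2 P1: store L2 := 75 → I/M on L2; bus BusRdX; mem=40
  op3 P1: store L1 := 5 → I/M on L1; bus BusRdX; mem=40
  op4 P1: load  L1 → I/M on L1; bus (none); mem=40
  op5 P1: store L1 := 50 → I/M on L1; bus (none); mem=40
  op6 P0: load  L0 → E/I on L0; bus BusRd; mem=70
  op7 P1: store L2 := 71 → I/M on L2; bus (none); mem=40
  op8 P0: store L2 := 90 → M/I on L2; bus BusRdX Flush; mem=71
  op9 P1: load  L1 → I/M on L1; bus (none); mem=40
  op10 P1: load  L2 → S/S on L2; bus BusRd Flush; mem=90
  op11 P0: store L1 := 76 → M/I on L1; bus BusRdX Flush; mem=50
  op12 P1: store L1 := 63 → I/M on L1; bus BusRdX Flush; mem=76
  op13 P1: store L1 := 58 → I/M on L1; bus (none); mem=76
  op14 P1: store L1 := 7 → I/M on L1; bus (none); mem=76
  op15 P1: load  L1 → I/M on L1; bus (none); mem=76
  op16 P1: store L1 := 26 → I/M on L1; bus (none); mem=76
  op17 P0: load  L1 → S/S on L1; bus BusRd Flush; mem=26
  op18 P1: load  L2 → S/S on L2; bus (none); mem=90
  op19 P1: store L1 := 14 → I/M on L1; bus BusUpgr; mem=26
  op20 P0: store L1 := 95 → M/I on L1; bus BusRdX Flush; mem=14
  op21 P1: store L1 := 42 → I/M on L1; bus BusRdX Flush; mem=95
  op22 P1: store L0 := 2 → I/M on L0; bus BusRdX; mem=70
  op23 P0: store L1 := 56 → M/I on L1; bus BusRdX Flush; mem=42
  op24 P1: load  L2 → S/S on L2; bus (none); mem=90

memory[L2] = 90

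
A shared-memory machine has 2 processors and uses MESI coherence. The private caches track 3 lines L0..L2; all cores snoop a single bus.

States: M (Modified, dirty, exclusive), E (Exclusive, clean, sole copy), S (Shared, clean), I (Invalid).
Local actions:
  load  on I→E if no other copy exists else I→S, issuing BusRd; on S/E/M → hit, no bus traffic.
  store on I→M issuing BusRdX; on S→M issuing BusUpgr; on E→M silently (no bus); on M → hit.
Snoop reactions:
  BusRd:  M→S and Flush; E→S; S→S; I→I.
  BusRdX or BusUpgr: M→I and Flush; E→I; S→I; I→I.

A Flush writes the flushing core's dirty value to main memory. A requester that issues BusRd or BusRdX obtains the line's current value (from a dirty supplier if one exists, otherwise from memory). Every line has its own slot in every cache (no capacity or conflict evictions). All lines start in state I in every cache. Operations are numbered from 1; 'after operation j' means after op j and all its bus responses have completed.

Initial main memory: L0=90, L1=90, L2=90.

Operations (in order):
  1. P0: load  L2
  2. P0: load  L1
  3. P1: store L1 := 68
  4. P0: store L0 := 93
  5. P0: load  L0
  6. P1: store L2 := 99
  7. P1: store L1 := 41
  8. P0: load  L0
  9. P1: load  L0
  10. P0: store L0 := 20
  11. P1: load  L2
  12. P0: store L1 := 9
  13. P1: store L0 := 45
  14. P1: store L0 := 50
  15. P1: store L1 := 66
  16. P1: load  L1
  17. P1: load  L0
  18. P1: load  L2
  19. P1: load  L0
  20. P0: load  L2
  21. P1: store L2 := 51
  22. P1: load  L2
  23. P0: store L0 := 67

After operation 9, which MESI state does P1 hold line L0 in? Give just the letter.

1. P0: load  L2  bus=[BusRd]  L2: P0=E P1=I  mem[L2]=90
2. P0: load  L1  bus=[BusRd]  L1: P0=E P1=I  mem[L1]=90
3. P1: store L1 := 68  bus=[BusRdX]  L1: P0=I P1=M  mem[L1]=90
4. P0: store L0 := 93  bus=[BusRdX]  L0: P0=M P1=I  mem[L0]=90
5. P0: load  L0  bus=[-]  L0: P0=M P1=I  mem[L0]=90
6. P1: store L2 := 99  bus=[BusRdX]  L2: P0=I P1=M  mem[L2]=90
7. P1: store L1 := 41  bus=[-]  L1: P0=I P1=M  mem[L1]=90
8. P0: load  L0  bus=[-]  L0: P0=M P1=I  mem[L0]=90
9. P1: load  L0  bus=[BusRd,Flush]  L0: P0=S P1=S  mem[L0]=93
10. P0: store L0 := 20  bus=[BusUpgr]  L0: P0=M P1=I  mem[L0]=93
11. P1: load  L2  bus=[-]  L2: P0=I P1=M  mem[L2]=90
12. P0: store L1 := 9  bus=[BusRdX,Flush]  L1: P0=M P1=I  mem[L1]=41
13. P1: store L0 := 45  bus=[BusRdX,Flush]  L0: P0=I P1=M  mem[L0]=20
14. P1: store L0 := 50  bus=[-]  L0: P0=I P1=M  mem[L0]=20
15. P1: store L1 := 66  bus=[BusRdX,Flush]  L1: P0=I P1=M  mem[L1]=9
16. P1: load  L1  bus=[-]  L1: P0=I P1=M  mem[L1]=9
17. P1: load  L0  bus=[-]  L0: P0=I P1=M  mem[L0]=20
18. P1: load  L2  bus=[-]  L2: P0=I P1=M  mem[L2]=90
19. P1: load  L0  bus=[-]  L0: P0=I P1=M  mem[L0]=20
20. P0: load  L2  bus=[BusRd,Flush]  L2: P0=S P1=S  mem[L2]=99
21. P1: store L2 := 51  bus=[BusUpgr]  L2: P0=I P1=M  mem[L2]=99
22. P1: load  L2  bus=[-]  L2: P0=I P1=M  mem[L2]=99
23. P0: store L0 := 67  bus=[BusRdX,Flush]  L0: P0=M P1=I  mem[L0]=50

state = S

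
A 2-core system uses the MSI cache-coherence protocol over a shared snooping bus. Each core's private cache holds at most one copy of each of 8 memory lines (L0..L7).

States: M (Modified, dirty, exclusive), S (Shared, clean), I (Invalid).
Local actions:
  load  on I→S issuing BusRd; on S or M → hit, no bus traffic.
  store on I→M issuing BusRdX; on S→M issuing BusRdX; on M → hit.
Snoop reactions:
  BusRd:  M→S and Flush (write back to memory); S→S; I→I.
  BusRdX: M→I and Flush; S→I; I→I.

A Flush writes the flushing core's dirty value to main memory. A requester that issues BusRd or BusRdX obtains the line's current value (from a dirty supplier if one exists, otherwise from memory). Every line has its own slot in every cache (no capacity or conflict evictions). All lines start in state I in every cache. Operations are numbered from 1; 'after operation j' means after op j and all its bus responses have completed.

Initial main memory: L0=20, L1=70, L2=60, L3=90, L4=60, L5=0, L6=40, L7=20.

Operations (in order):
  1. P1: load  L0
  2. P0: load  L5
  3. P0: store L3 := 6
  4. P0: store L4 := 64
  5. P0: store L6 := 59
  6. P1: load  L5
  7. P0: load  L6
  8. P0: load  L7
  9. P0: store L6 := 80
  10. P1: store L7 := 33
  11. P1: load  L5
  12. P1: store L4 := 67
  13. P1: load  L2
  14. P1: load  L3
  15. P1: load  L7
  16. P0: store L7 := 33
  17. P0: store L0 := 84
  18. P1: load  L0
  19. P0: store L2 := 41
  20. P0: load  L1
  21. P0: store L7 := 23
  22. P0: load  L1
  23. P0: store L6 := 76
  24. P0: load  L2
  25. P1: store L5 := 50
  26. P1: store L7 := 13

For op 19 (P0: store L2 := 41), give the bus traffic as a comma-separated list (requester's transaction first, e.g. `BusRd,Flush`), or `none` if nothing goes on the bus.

1. P1: load  L0  bus=[BusRd]  L0: P0=I P1=S  mem[L0]=20
2. P0: load  L5  bus=[BusRd]  L5: P0=S P1=I  mem[L5]=0
3. P0: store L3 := 6  bus=[BusRdX]  L3: P0=M P1=I  mem[L3]=90
4. P0: store L4 := 64  bus=[BusRdX]  L4: P0=M P1=I  mem[L4]=60
5. P0: store L6 := 59  bus=[BusRdX]  L6: P0=M P1=I  mem[L6]=40
6. P1: load  L5  bus=[BusRd]  L5: P0=S P1=S  mem[L5]=0
7. P0: load  L6  bus=[-]  L6: P0=M P1=I  mem[L6]=40
8. P0: load  L7  bus=[BusRd]  L7: P0=S P1=I  mem[L7]=20
9. P0: store L6 := 80  bus=[-]  L6: P0=M P1=I  mem[L6]=40
10. P1: store L7 := 33  bus=[BusRdX]  L7: P0=I P1=M  mem[L7]=20
11. P1: load  L5  bus=[-]  L5: P0=S P1=S  mem[L5]=0
12. P1: store L4 := 67  bus=[BusRdX,Flush]  L4: P0=I P1=M  mem[L4]=64
13. P1: load  L2  bus=[BusRd]  L2: P0=I P1=S  mem[L2]=60
14. P1: load  L3  bus=[BusRd,Flush]  L3: P0=S P1=S  mem[L3]=6
15. P1: load  L7  bus=[-]  L7: P0=I P1=M  mem[L7]=20
16. P0: store L7 := 33  bus=[BusRdX,Flush]  L7: P0=M P1=I  mem[L7]=33
17. P0: store L0 := 84  bus=[BusRdX]  L0: P0=M P1=I  mem[L0]=20
18. P1: load  L0  bus=[BusRd,Flush]  L0: P0=S P1=S  mem[L0]=84
19. P0: store L2 := 41  bus=[BusRdX]  L2: P0=M P1=I  mem[L2]=60
20. P0: load  L1  bus=[BusRd]  L1: P0=S P1=I  mem[L1]=70
21. P0: store L7 := 23  bus=[-]  L7: P0=M P1=I  mem[L7]=33
22. P0: load  L1  bus=[-]  L1: P0=S P1=I  mem[L1]=70
23. P0: store L6 := 76  bus=[-]  L6: P0=M P1=I  mem[L6]=40
24. P0: load  L2  bus=[-]  L2: P0=M P1=I  mem[L2]=60
25. P1: store L5 := 50  bus=[BusRdX]  L5: P0=I P1=M  mem[L5]=0
26. P1: store L7 := 13  bus=[BusRdX,Flush]  L7: P0=I P1=M  mem[L7]=23

bus = BusRdX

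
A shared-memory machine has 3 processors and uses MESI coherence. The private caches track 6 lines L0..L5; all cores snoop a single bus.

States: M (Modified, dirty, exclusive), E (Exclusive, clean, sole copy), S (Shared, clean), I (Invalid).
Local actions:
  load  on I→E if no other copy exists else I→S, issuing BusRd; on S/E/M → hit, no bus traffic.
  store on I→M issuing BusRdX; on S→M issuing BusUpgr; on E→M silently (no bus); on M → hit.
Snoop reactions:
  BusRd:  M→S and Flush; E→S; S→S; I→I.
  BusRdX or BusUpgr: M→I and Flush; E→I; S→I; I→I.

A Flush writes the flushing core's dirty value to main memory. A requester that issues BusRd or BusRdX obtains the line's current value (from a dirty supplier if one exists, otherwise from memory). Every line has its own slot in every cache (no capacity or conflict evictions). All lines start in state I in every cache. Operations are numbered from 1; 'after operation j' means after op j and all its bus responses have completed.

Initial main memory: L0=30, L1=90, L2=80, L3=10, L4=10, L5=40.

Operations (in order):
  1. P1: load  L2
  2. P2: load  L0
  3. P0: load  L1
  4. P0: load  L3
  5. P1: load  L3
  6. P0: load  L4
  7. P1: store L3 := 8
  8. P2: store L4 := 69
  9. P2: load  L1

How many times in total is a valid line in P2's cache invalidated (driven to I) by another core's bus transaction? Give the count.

invalidations = 0

1. P1: load  L2  bus=[BusRd]  L2: P0=I P1=E P2=I  mem[L2]=80
2. P2: load  L0  bus=[BusRd]  L0: P0=I P1=I P2=E  mem[L0]=30
3. P0: load  L1  bus=[BusRd]  L1: P0=E P1=I P2=I  mem[L1]=90
4. P0: load  L3  bus=[BusRd]  L3: P0=E P1=I P2=I  mem[L3]=10
5. P1: load  L3  bus=[BusRd]  L3: P0=S P1=S P2=I  mem[L3]=10
6. P0: load  L4  bus=[BusRd]  L4: P0=E P1=I P2=I  mem[L4]=10
7. P1: store L3 := 8  bus=[BusUpgr]  L3: P0=I P1=M P2=I  mem[L3]=10
8. P2: store L4 := 69  bus=[BusRdX]  L4: P0=I P1=I P2=M  mem[L4]=10
9. P2: load  L1  bus=[BusRd]  L1: P0=S P1=I P2=S  mem[L1]=90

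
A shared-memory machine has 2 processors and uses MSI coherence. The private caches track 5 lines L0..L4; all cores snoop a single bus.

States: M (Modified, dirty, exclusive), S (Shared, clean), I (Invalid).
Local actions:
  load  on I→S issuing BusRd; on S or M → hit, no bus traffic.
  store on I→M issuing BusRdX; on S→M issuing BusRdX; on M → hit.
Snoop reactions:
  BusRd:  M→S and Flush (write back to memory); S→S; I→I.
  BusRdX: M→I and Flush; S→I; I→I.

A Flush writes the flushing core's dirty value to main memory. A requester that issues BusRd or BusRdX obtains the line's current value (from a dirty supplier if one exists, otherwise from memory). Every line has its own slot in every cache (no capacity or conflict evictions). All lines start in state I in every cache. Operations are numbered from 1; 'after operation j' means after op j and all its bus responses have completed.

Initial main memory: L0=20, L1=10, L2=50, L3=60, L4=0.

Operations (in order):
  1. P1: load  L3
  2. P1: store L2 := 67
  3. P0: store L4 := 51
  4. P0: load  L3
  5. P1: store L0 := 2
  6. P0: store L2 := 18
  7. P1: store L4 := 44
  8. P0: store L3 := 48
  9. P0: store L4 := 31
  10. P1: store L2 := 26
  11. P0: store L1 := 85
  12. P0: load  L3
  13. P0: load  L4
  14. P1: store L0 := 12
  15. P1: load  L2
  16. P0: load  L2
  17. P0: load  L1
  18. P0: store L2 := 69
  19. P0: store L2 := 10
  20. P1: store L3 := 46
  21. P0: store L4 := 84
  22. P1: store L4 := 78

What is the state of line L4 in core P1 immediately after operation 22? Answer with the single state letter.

[1] P1: load  L3 | P0:I, P1:S(60) | bus: BusRd
[2] P1: store L2 := 67 | P0:I, P1:M(67) | bus: BusRdX
[3] P0: store L4 := 51 | P0:M(51), P1:I | bus: BusRdX
[4] P0: load  L3 | P0:S(60), P1:S(60) | bus: BusRd
[5] P1: store L0 := 2 | P0:I, P1:M(2) | bus: BusRdX
[6] P0: store L2 := 18 | P0:M(18), P1:I | bus: BusRdX,Flush
[7] P1: store L4 := 44 | P0:I, P1:M(44) | bus: BusRdX,Flush
[8] P0: store L3 := 48 | P0:M(48), P1:I | bus: BusRdX
[9] P0: store L4 := 31 | P0:M(31), P1:I | bus: BusRdX,Flush
[10] P1: store L2 := 26 | P0:I, P1:M(26) | bus: BusRdX,Flush
[11] P0: store L1 := 85 | P0:M(85), P1:I | bus: BusRdX
[12] P0: load  L3 | P0:M(48), P1:I | bus: none
[13] P0: load  L4 | P0:M(31), P1:I | bus: none
[14] P1: store L0 := 12 | P0:I, P1:M(12) | bus: none
[15] P1: load  L2 | P0:I, P1:M(26) | bus: none
[16] P0: load  L2 | P0:S(26), P1:S(26) | bus: BusRd,Flush
[17] P0: load  L1 | P0:M(85), P1:I | bus: none
[18] P0: store L2 := 69 | P0:M(69), P1:I | bus: BusRdX
[19] P0: store L2 := 10 | P0:M(10), P1:I | bus: none
[20] P1: store L3 := 46 | P0:I, P1:M(46) | bus: BusRdX,Flush
[21] P0: store L4 := 84 | P0:M(84), P1:I | bus: none
[22] P1: store L4 := 78 | P0:I, P1:M(78) | bus: BusRdX,Flush

state = M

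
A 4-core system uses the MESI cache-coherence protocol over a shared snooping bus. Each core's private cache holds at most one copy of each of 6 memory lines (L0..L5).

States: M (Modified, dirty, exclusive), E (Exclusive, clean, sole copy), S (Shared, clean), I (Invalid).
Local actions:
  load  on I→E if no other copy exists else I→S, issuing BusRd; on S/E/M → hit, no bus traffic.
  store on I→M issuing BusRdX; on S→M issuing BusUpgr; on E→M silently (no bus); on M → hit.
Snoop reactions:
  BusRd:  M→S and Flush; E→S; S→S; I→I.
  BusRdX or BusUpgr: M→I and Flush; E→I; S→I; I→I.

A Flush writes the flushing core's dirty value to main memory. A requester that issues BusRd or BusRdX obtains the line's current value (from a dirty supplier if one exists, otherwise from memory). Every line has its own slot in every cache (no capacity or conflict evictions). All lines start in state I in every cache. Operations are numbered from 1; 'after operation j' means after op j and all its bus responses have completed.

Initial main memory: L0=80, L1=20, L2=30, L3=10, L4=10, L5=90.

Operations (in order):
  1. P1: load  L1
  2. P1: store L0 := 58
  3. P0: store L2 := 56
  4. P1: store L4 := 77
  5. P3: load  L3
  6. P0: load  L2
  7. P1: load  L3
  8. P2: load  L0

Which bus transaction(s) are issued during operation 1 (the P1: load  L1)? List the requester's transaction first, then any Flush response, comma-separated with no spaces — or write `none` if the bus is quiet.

bus = BusRd

step 1: P1: load  L1  ⟶  IEII  (L1)  txn=BusRd  M[L1]=20
step 2: P1: store L0 := 58  ⟶  IMII  (L0)  txn=BusRdX  M[L0]=80
step 3: P0: store L2 := 56  ⟶  MIII  (L2)  txn=BusRdX  M[L2]=30
step 4: P1: store L4 := 77  ⟶  IMII  (L4)  txn=BusRdX  M[L4]=10
step 5: P3: load  L3  ⟶  IIIE  (L3)  txn=BusRd  M[L3]=10
step 6: P0: load  L2  ⟶  MIII  (L2)  txn=∅  M[L2]=30
step 7: P1: load  L3  ⟶  ISIS  (L3)  txn=BusRd  M[L3]=10
step 8: P2: load  L0  ⟶  ISSI  (L0)  txn=BusRd+Flush  M[L0]=58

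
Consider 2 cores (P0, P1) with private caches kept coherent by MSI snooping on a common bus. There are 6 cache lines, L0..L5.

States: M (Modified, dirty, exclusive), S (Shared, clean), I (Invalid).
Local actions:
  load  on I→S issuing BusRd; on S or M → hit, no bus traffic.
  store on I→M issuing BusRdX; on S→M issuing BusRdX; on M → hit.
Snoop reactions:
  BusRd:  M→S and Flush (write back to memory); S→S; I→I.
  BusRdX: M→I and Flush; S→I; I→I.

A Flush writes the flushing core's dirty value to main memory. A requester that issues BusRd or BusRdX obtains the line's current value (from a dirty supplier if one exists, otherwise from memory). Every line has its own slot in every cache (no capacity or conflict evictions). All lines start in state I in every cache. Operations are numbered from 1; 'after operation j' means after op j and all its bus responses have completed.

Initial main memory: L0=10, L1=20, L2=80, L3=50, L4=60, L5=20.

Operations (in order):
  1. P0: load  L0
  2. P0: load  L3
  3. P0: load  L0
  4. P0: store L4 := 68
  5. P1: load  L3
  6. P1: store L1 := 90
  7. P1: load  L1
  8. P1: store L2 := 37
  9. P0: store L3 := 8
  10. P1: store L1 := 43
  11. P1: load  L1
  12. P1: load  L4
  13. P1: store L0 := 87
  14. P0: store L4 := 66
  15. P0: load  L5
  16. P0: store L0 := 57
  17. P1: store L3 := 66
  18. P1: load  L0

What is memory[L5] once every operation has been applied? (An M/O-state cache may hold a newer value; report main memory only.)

[1] P0: load  L0 | P0:S(10), P1:I | bus: BusRd
[2] P0: load  L3 | P0:S(50), P1:I | bus: BusRd
[3] P0: load  L0 | P0:S(10), P1:I | bus: none
[4] P0: store L4 := 68 | P0:M(68), P1:I | bus: BusRdX
[5] P1: load  L3 | P0:S(50), P1:S(50) | bus: BusRd
[6] P1: store L1 := 90 | P0:I, P1:M(90) | bus: BusRdX
[7] P1: load  L1 | P0:I, P1:M(90) | bus: none
[8] P1: store L2 := 37 | P0:I, P1:M(37) | bus: BusRdX
[9] P0: store L3 := 8 | P0:M(8), P1:I | bus: BusRdX
[10] P1: store L1 := 43 | P0:I, P1:M(43) | bus: none
[11] P1: load  L1 | P0:I, P1:M(43) | bus: none
[12] P1: load  L4 | P0:S(68), P1:S(68) | bus: BusRd,Flush
[13] P1: store L0 := 87 | P0:I, P1:M(87) | bus: BusRdX
[14] P0: store L4 := 66 | P0:M(66), P1:I | bus: BusRdX
[15] P0: load  L5 | P0:S(20), P1:I | bus: BusRd
[16] P0: store L0 := 57 | P0:M(57), P1:I | bus: BusRdX,Flush
[17] P1: store L3 := 66 | P0:I, P1:M(66) | bus: BusRdX,Flush
[18] P1: load  L0 | P0:S(57), P1:S(57) | bus: BusRd,Flush

memory[L5] = 20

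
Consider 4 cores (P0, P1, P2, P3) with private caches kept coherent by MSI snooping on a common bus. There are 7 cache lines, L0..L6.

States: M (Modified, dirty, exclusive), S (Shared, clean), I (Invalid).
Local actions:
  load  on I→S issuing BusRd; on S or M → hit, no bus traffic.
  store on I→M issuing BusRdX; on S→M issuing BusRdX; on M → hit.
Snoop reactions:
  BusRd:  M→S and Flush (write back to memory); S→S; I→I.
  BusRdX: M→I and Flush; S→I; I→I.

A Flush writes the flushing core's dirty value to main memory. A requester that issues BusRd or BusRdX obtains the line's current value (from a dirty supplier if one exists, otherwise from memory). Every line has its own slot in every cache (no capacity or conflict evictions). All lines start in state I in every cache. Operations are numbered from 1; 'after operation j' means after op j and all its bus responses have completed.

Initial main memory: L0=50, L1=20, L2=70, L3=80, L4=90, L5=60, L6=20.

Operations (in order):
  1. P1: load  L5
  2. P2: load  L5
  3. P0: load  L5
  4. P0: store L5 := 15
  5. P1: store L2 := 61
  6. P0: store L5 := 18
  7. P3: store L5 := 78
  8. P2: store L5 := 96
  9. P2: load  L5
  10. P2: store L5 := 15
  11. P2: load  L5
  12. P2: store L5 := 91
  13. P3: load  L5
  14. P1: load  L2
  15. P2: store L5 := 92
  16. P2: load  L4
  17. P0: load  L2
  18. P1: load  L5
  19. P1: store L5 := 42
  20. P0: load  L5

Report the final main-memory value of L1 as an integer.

memory[L1] = 20

step 1: P1: load  L5  ⟶  ISII  (L5)  txn=BusRd  M[L5]=60
step 2: P2: load  L5  ⟶  ISSI  (L5)  txn=BusRd  M[L5]=60
step 3: P0: load  L5  ⟶  SSSI  (L5)  txn=BusRd  M[L5]=60
step 4: P0: store L5 := 15  ⟶  MIII  (L5)  txn=BusRdX  M[L5]=60
step 5: P1: store L2 := 61  ⟶  IMII  (L2)  txn=BusRdX  M[L2]=70
step 6: P0: store L5 := 18  ⟶  MIII  (L5)  txn=∅  M[L5]=60
step 7: P3: store L5 := 78  ⟶  IIIM  (L5)  txn=BusRdX+Flush  M[L5]=18
step 8: P2: store L5 := 96  ⟶  IIMI  (L5)  txn=BusRdX+Flush  M[L5]=78
step 9: P2: load  L5  ⟶  IIMI  (L5)  txn=∅  M[L5]=78
step 10: P2: store L5 := 15  ⟶  IIMI  (L5)  txn=∅  M[L5]=78
step 11: P2: load  L5  ⟶  IIMI  (L5)  txn=∅  M[L5]=78
step 12: P2: store L5 := 91  ⟶  IIMI  (L5)  txn=∅  M[L5]=78
step 13: P3: load  L5  ⟶  IISS  (L5)  txn=BusRd+Flush  M[L5]=91
step 14: P1: load  L2  ⟶  IMII  (L2)  txn=∅  M[L2]=70
step 15: P2: store L5 := 92  ⟶  IIMI  (L5)  txn=BusRdX  M[L5]=91
step 16: P2: load  L4  ⟶  IISI  (L4)  txn=BusRd  M[L4]=90
step 17: P0: load  L2  ⟶  SSII  (L2)  txn=BusRd+Flush  M[L2]=61
step 18: P1: load  L5  ⟶  ISSI  (L5)  txn=BusRd+Flush  M[L5]=92
step 19: P1: store L5 := 42  ⟶  IMII  (L5)  txn=BusRdX  M[L5]=92
step 20: P0: load  L5  ⟶  SSII  (L5)  txn=BusRd+Flush  M[L5]=42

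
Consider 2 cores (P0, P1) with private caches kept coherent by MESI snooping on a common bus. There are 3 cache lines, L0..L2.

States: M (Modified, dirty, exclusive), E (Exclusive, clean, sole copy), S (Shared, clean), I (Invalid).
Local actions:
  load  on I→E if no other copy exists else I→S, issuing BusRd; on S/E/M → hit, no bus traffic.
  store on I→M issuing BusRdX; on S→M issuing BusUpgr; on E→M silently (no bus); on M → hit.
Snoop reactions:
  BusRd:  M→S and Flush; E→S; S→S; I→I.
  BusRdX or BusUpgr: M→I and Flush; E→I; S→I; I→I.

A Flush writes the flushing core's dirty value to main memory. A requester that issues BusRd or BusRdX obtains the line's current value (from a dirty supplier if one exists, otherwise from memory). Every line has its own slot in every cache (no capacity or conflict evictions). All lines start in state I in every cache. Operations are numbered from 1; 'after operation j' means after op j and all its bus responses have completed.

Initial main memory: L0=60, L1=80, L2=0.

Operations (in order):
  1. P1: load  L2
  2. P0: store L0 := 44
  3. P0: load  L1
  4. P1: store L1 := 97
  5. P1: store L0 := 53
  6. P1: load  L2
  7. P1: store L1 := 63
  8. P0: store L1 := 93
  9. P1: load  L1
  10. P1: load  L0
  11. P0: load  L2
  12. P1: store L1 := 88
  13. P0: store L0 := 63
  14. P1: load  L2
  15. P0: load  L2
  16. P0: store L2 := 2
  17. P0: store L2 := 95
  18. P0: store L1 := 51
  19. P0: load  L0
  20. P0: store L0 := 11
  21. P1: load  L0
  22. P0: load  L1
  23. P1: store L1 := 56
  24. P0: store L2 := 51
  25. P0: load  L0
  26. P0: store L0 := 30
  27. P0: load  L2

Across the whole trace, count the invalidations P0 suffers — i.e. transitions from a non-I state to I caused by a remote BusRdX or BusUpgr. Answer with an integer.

[1] P1: load  L2 | P0:I, P1:E(0) | bus: BusRd
[2] P0: store L0 := 44 | P0:M(44), P1:I | bus: BusRdX
[3] P0: load  L1 | P0:E(80), P1:I | bus: BusRd
[4] P1: store L1 := 97 | P0:I, P1:M(97) | bus: BusRdX
[5] P1: store L0 := 53 | P0:I, P1:M(53) | bus: BusRdX,Flush
[6] P1: load  L2 | P0:I, P1:E(0) | bus: none
[7] P1: store L1 := 63 | P0:I, P1:M(63) | bus: none
[8] P0: store L1 := 93 | P0:M(93), P1:I | bus: BusRdX,Flush
[9] P1: load  L1 | P0:S(93), P1:S(93) | bus: BusRd,Flush
[10] P1: load  L0 | P0:I, P1:M(53) | bus: none
[11] P0: load  L2 | P0:S(0), P1:S(0) | bus: BusRd
[12] P1: store L1 := 88 | P0:I, P1:M(88) | bus: BusUpgr
[13] P0: store L0 := 63 | P0:M(63), P1:I | bus: BusRdX,Flush
[14] P1: load  L2 | P0:S(0), P1:S(0) | bus: none
[15] P0: load  L2 | P0:S(0), P1:S(0) | bus: none
[16] P0: store L2 := 2 | P0:M(2), P1:I | bus: BusUpgr
[17] P0: store L2 := 95 | P0:M(95), P1:I | bus: none
[18] P0: store L1 := 51 | P0:M(51), P1:I | bus: BusRdX,Flush
[19] P0: load  L0 | P0:M(63), P1:I | bus: none
[20] P0: store L0 := 11 | P0:M(11), P1:I | bus: none
[21] P1: load  L0 | P0:S(11), P1:S(11) | bus: BusRd,Flush
[22] P0: load  L1 | P0:M(51), P1:I | bus: none
[23] P1: store L1 := 56 | P0:I, P1:M(56) | bus: BusRdX,Flush
[24] P0: store L2 := 51 | P0:M(51), P1:I | bus: none
[25] P0: load  L0 | P0:S(11), P1:S(11) | bus: none
[26] P0: store L0 := 30 | P0:M(30), P1:I | bus: BusUpgr
[27] P0: load  L2 | P0:M(51), P1:I | bus: none

invalidations = 4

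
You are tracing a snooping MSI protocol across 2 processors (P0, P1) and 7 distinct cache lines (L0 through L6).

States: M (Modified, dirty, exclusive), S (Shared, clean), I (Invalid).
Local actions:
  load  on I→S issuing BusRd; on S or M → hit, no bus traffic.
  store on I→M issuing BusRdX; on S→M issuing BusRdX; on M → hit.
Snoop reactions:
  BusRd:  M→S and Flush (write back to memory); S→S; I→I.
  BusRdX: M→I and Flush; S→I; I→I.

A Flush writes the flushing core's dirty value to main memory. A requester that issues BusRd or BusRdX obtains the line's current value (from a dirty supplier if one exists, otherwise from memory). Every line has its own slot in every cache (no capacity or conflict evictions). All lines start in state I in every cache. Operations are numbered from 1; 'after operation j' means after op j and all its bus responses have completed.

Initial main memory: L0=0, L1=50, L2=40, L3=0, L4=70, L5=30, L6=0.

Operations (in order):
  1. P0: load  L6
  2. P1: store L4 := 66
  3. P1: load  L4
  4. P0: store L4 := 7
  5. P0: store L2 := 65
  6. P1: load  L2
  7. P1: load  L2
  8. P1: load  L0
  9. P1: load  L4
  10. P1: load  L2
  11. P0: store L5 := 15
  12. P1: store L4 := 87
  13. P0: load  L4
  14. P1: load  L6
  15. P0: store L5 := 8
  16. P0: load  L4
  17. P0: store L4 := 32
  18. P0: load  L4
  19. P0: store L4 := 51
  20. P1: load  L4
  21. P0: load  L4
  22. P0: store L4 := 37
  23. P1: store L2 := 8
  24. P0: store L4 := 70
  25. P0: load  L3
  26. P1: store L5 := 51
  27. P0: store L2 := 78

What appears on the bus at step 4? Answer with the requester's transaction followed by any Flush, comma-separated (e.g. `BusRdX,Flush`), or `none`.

1. P0: load  L6  bus=[BusRd]  L6: P0=S P1=I  mem[L6]=0
2. P1: store L4 := 66  bus=[BusRdX]  L4: P0=I P1=M  mem[L4]=70
3. P1: load  L4  bus=[-]  L4: P0=I P1=M  mem[L4]=70
4. P0: store L4 := 7  bus=[BusRdX,Flush]  L4: P0=M P1=I  mem[L4]=66
5. P0: store L2 := 65  bus=[BusRdX]  L2: P0=M P1=I  mem[L2]=40
6. P1: load  L2  bus=[BusRd,Flush]  L2: P0=S P1=S  mem[L2]=65
7. P1: load  L2  bus=[-]  L2: P0=S P1=S  mem[L2]=65
8. P1: load  L0  bus=[BusRd]  L0: P0=I P1=S  mem[L0]=0
9. P1: load  L4  bus=[BusRd,Flush]  L4: P0=S P1=S  mem[L4]=7
10. P1: load  L2  bus=[-]  L2: P0=S P1=S  mem[L2]=65
11. P0: store L5 := 15  bus=[BusRdX]  L5: P0=M P1=I  mem[L5]=30
12. P1: store L4 := 87  bus=[BusRdX]  L4: P0=I P1=M  mem[L4]=7
13. P0: load  L4  bus=[BusRd,Flush]  L4: P0=S P1=S  mem[L4]=87
14. P1: load  L6  bus=[BusRd]  L6: P0=S P1=S  mem[L6]=0
15. P0: store L5 := 8  bus=[-]  L5: P0=M P1=I  mem[L5]=30
16. P0: load  L4  bus=[-]  L4: P0=S P1=S  mem[L4]=87
17. P0: store L4 := 32  bus=[BusRdX]  L4: P0=M P1=I  mem[L4]=87
18. P0: load  L4  bus=[-]  L4: P0=M P1=I  mem[L4]=87
19. P0: store L4 := 51  bus=[-]  L4: P0=M P1=I  mem[L4]=87
20. P1: load  L4  bus=[BusRd,Flush]  L4: P0=S P1=S  mem[L4]=51
21. P0: load  L4  bus=[-]  L4: P0=S P1=S  mem[L4]=51
22. P0: store L4 := 37  bus=[BusRdX]  L4: P0=M P1=I  mem[L4]=51
23. P1: store L2 := 8  bus=[BusRdX]  L2: P0=I P1=M  mem[L2]=65
24. P0: store L4 := 70  bus=[-]  L4: P0=M P1=I  mem[L4]=51
25. P0: load  L3  bus=[BusRd]  L3: P0=S P1=I  mem[L3]=0
26. P1: store L5 := 51  bus=[BusRdX,Flush]  L5: P0=I P1=M  mem[L5]=8
27. P0: store L2 := 78  bus=[BusRdX,Flush]  L2: P0=M P1=I  mem[L2]=8

bus = BusRdX,Flush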